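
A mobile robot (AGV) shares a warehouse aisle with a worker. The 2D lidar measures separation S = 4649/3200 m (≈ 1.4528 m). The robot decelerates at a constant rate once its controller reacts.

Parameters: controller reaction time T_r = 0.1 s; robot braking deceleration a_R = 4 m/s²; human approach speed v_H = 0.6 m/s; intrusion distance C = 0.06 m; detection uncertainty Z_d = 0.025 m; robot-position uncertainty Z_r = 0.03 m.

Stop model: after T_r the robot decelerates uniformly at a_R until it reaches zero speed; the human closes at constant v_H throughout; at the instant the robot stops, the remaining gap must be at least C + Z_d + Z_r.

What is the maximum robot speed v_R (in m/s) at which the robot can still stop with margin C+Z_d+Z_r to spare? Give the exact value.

at the boundary: (1/8)·v² + (1/4)·v + (-4089/3200) = 0
  disc = (1/4)² − 4·(1/8)·(-4089/3200) = 4489/6400 ; √disc = 67/80
  v_R = (−(1/4) + 67/80) / (2·(1/8)) = 47/20 m/s
check:
braking lasts T_s = (47/20)/4 = 0.5875 s
robot covers v_R·T_r = 2.3500·0.1000 = 0.2350 m before braking
braking distance = 2.3500²/(2·4.0000) = 0.6903 m
human over T_r+T_s: 0.6000·(0.1000+0.5875) = 0.4125 m
margins: 0.0600+0.0250+0.0300 = 0.1150 m
sum ≈ 0.2350+0.6903+0.4125+0.1150 ≈ 1.4528 m = S ✓

v_R_max = 47/20 m/s = 2.3500 m/s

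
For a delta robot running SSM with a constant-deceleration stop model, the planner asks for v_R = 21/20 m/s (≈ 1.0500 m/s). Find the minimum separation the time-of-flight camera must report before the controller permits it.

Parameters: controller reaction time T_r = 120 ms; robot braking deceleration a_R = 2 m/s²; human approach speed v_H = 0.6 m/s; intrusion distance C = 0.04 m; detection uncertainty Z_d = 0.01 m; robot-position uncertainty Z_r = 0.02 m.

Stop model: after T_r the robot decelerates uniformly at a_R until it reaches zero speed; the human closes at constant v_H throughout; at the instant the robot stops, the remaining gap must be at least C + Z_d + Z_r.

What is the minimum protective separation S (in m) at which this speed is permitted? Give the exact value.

S_min = 6869/8000 m = 0.8586 m

braking lasts T_s = (21/20)/2 = 0.5250 s
reaction-phase robot travel = 1.0500·0.1200 = 0.1260 m
robot covers 1.0500·0.5250 − ½·2.0000·0.5250² = 0.2756 m while stopping
person approaches 0.6000·(0.1200+0.5250) = 0.3870 m
residual clearance needed = 0.0400+0.0100+0.0200 = 0.0700 m
S_min ≈ 0.1260+0.2756+0.3870+0.0700  ⇒  S_min = 6869/8000 m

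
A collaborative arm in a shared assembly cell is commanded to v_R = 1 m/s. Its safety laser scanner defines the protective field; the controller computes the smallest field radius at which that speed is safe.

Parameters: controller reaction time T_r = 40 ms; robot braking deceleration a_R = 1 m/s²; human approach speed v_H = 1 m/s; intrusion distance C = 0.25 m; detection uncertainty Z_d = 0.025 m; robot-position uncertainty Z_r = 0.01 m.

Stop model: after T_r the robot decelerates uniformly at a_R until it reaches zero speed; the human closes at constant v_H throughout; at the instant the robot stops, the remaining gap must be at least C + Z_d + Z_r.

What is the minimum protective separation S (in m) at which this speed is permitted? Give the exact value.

S_min = 373/200 m = 1.8650 m

T_s = v_R/a_R = 1/1 = 1.0000 s
reaction-phase robot travel = 1.0000·0.0400 = 0.0400 m
braking distance = 1.0000²/(2·1.0000) = 0.5000 m
person approaches 1.0000·(0.0400+1.0000) = 1.0400 m
C+Z_d+Z_r = 0.2500+0.0250+0.0100 = 0.2850 m
S_min ≈ 0.0400+0.5000+1.0400+0.2850  ⇒  S_min = 373/200 m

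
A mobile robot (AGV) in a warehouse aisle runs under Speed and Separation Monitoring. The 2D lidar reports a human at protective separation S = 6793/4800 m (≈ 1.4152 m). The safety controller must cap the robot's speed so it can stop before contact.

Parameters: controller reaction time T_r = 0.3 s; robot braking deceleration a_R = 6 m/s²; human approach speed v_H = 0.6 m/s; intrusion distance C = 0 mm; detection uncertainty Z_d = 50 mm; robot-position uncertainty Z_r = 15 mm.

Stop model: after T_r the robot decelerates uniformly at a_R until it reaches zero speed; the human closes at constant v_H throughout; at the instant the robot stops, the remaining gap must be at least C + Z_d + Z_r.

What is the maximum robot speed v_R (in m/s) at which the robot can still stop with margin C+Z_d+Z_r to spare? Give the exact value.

quadratic (1/12)·v² + (2/5)·v + (-5617/4800) = 0
  disc = (2/5)² − 4·(1/12)·(-5617/4800) = 7921/14400 ; √disc = 89/120
  v_R = (−(2/5) + 89/120) / (2·(1/12)) = 41/20 m/s
check:
T_s = v_R/a_R = (41/20)/6 = 0.3417 s
robot in T_r: 2.0500·0.3000 = 0.6150 m
robot covers 2.0500·0.3417 − ½·6.0000·0.3417² = 0.3502 m while stopping
human over T_r+T_s: 0.6000·(0.3000+0.3417) = 0.3850 m
margins: 0.0000+0.0500+0.0150 = 0.0650 m
sum ≈ 0.6150+0.3502+0.3850+0.0650 ≈ 1.4152 m = S ✓

v_R_max = 41/20 m/s = 2.0500 m/s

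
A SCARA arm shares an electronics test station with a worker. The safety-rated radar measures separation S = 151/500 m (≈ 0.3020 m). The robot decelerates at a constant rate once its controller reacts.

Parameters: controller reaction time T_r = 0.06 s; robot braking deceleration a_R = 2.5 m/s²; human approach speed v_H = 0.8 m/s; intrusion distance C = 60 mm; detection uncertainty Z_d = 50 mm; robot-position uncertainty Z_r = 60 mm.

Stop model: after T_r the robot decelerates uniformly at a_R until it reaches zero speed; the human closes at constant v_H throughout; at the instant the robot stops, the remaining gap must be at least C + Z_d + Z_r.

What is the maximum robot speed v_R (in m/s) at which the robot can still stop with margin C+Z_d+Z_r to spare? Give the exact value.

quadratic (1/5)·v² + (19/50)·v + (-21/250) = 0
  disc = (19/50)² − 4·(1/5)·(-21/250) = 529/2500 ; √disc = 23/50
  v_R = (−(19/50) + 23/50) / (2·(1/5)) = 1/5 m/s
check:
stop time T_s = (1/5)/(5/2) = 0.0800 s
robot in T_r: 0.2000·0.0600 = 0.0120 m
robot covers 0.2000·0.0800 − ½·2.5000·0.0800² = 0.0080 m while stopping
human closes 0.8000·0.1400 = 0.1120 m
residual clearance needed = 0.0600+0.0500+0.0600 = 0.1700 m
sum ≈ 0.0120+0.0080+0.1120+0.1700 ≈ 0.3020 m = S ✓

v_R_max = 1/5 m/s = 0.2000 m/s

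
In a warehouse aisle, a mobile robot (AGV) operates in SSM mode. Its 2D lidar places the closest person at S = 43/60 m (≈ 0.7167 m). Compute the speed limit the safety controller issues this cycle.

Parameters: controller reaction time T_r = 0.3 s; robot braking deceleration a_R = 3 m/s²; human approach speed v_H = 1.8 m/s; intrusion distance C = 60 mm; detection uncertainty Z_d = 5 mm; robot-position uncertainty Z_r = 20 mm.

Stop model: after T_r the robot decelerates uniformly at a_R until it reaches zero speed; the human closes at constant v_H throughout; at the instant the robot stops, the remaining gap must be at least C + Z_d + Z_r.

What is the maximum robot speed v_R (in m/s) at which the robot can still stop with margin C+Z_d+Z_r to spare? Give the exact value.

collect terms ⇒ (1/6)·v_R² + (9/10)·v_R + (-11/120) = 0
  disc = (9/10)² − 4·(1/6)·(-11/120) = 196/225 ; √disc = 14/15
  v_R = (−(9/10) + 14/15) / (2·(1/6)) = 1/10 m/s
check:
T_s = v_R/a_R = (1/10)/3 = 0.0333 s
reaction-phase robot travel = 0.1000·0.3000 = 0.0300 m
braking distance = 0.1000²/(2·3.0000) = 0.0017 m
human closes 1.8000·0.3333 = 0.6000 m
residual clearance needed = 0.0600+0.0050+0.0200 = 0.0850 m
sum ≈ 0.0300+0.0017+0.6000+0.0850 ≈ 0.7167 m = S ✓

v_R_max = 1/10 m/s = 0.1000 m/s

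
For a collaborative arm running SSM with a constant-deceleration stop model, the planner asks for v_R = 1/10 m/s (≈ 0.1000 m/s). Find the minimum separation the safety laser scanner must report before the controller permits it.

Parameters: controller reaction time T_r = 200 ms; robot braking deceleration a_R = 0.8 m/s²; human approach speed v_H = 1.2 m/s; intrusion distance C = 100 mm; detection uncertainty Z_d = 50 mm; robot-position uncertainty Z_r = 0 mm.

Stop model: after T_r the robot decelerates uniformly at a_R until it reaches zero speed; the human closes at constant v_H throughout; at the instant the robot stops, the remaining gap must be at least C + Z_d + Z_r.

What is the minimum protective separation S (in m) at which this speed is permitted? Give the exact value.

stop time T_s = (1/10)/(4/5) = 0.1250 s
reaction-phase robot travel = 0.1000·0.2000 = 0.0200 m
braking distance = 0.1000²/(2·0.8000) = 0.0063 m
human closes 1.2000·0.3250 = 0.3900 m
C+Z_d+Z_r = 0.1000+0.0500+0.0000 = 0.1500 m
S_min ≈ 0.0200+0.0063+0.3900+0.1500  ⇒  S_min = 453/800 m

S_min = 453/800 m = 0.5663 m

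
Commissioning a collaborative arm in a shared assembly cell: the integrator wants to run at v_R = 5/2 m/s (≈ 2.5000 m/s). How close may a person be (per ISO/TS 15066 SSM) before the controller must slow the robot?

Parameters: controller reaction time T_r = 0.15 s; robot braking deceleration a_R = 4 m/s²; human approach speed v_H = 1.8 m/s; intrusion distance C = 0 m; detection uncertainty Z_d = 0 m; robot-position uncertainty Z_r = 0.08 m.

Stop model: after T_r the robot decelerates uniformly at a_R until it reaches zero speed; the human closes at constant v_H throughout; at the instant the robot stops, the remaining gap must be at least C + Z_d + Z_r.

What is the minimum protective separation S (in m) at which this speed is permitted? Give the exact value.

S_min = 421/160 m = 2.6313 m

braking lasts T_s = (5/2)/4 = 0.6250 s
robot covers v_R·T_r = 2.5000·0.1500 = 0.3750 m before braking
robot covers 2.5000·0.6250 − ½·4.0000·0.6250² = 0.7812 m while stopping
person approaches 1.8000·(0.1500+0.6250) = 1.3950 m
residual clearance needed = 0.0000+0.0000+0.0800 = 0.0800 m
S_min ≈ 0.3750+0.7812+1.3950+0.0800  ⇒  S_min = 421/160 m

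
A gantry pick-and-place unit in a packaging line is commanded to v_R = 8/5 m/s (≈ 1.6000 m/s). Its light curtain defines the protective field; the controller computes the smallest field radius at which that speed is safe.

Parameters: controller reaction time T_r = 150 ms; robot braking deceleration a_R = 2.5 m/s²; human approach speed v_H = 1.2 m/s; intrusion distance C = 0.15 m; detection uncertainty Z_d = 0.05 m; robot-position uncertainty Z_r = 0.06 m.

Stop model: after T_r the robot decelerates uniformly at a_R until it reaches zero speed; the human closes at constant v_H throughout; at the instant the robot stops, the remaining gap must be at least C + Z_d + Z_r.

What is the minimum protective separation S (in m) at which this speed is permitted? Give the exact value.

stop time T_s = (8/5)/(5/2) = 0.6400 s
reaction-phase robot travel = 1.6000·0.1500 = 0.2400 m
braking distance = 1.6000²/(2·2.5000) = 0.5120 m
human over T_r+T_s: 1.2000·(0.1500+0.6400) = 0.9480 m
margins: 0.1500+0.0500+0.0600 = 0.2600 m
S_min ≈ 0.2400+0.5120+0.9480+0.2600  ⇒  S_min = 49/25 m

S_min = 49/25 m = 1.9600 m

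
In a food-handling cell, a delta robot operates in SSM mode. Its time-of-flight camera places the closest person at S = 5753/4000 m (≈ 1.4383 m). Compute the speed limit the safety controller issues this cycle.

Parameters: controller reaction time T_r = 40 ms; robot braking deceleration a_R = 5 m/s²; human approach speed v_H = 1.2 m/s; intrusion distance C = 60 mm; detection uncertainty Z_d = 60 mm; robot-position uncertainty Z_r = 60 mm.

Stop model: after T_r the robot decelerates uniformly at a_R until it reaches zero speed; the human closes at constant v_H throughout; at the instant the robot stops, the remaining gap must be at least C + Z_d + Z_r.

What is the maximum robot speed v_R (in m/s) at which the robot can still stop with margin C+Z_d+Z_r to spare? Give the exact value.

at the boundary: (1/10)·v² + (7/25)·v + (-4841/4000) = 0
  disc = (7/25)² − 4·(1/10)·(-4841/4000) = 9/16 ; √disc = 3/4
  v_R = (−(7/25) + 3/4) / (2·(1/10)) = 47/20 m/s
check:
stop time T_s = (47/20)/5 = 0.4700 s
robot covers v_R·T_r = 2.3500·0.0400 = 0.0940 m before braking
robot under decel: 2.3500²/(2·5.0000) = 0.5523 m
human over T_r+T_s: 1.2000·(0.0400+0.4700) = 0.6120 m
margins: 0.0600+0.0600+0.0600 = 0.1800 m
sum ≈ 0.0940+0.5523+0.6120+0.1800 ≈ 1.4383 m = S ✓

v_R_max = 47/20 m/s = 2.3500 m/s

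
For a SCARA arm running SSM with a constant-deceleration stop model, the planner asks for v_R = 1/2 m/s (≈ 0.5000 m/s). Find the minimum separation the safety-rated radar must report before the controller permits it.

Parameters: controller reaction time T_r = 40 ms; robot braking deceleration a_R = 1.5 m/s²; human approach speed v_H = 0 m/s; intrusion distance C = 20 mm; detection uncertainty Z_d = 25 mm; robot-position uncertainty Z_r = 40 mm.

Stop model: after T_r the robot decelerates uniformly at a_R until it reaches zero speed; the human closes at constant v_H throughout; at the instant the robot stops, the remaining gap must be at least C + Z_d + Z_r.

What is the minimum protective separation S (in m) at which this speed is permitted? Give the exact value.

stop time T_s = (1/2)/(3/2) = 0.3333 s
robot covers v_R·T_r = 0.5000·0.0400 = 0.0200 m before braking
robot under decel: 0.5000²/(2·1.5000) = 0.0833 m
human closes 0.0000·0.3733 = 0.0000 m
C+Z_d+Z_r = 0.0200+0.0250+0.0400 = 0.0850 m
S_min ≈ 0.0200+0.0833+0.0000+0.0850  ⇒  S_min = 113/600 m

S_min = 113/600 m = 0.1883 m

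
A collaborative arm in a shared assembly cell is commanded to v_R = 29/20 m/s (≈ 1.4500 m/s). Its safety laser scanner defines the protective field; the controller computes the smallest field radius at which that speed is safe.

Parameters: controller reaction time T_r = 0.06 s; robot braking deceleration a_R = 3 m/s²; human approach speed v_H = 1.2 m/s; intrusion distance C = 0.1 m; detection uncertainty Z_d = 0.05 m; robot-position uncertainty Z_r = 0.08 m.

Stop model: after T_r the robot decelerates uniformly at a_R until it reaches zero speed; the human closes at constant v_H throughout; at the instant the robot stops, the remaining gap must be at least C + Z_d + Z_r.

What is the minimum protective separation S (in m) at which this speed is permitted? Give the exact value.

S_min = 15833/12000 m = 1.3194 m

braking lasts T_s = (29/20)/3 = 0.4833 s
robot in T_r: 1.4500·0.0600 = 0.0870 m
robot covers 1.4500·0.4833 − ½·3.0000·0.4833² = 0.3504 m while stopping
human over T_r+T_s: 1.2000·(0.0600+0.4833) = 0.6520 m
C+Z_d+Z_r = 0.1000+0.0500+0.0800 = 0.2300 m
S_min ≈ 0.0870+0.3504+0.6520+0.2300  ⇒  S_min = 15833/12000 m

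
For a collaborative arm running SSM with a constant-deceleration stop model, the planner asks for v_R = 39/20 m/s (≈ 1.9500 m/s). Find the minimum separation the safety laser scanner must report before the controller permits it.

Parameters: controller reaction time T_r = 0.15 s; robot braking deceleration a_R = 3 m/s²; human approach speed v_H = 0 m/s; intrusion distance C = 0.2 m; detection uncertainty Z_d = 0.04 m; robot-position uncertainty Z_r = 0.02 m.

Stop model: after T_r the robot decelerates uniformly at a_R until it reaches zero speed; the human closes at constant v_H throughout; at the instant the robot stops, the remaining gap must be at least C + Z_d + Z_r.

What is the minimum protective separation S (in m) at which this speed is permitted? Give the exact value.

T_s = v_R/a_R = (39/20)/3 = 0.6500 s
reaction-phase robot travel = 1.9500·0.1500 = 0.2925 m
braking distance = 1.9500²/(2·3.0000) = 0.6338 m
human over T_r+T_s: 0.0000·(0.1500+0.6500) = 0.0000 m
C+Z_d+Z_r = 0.2000+0.0400+0.0200 = 0.2600 m
S_min ≈ 0.2925+0.6338+0.0000+0.2600  ⇒  S_min = 949/800 m

S_min = 949/800 m = 1.1863 m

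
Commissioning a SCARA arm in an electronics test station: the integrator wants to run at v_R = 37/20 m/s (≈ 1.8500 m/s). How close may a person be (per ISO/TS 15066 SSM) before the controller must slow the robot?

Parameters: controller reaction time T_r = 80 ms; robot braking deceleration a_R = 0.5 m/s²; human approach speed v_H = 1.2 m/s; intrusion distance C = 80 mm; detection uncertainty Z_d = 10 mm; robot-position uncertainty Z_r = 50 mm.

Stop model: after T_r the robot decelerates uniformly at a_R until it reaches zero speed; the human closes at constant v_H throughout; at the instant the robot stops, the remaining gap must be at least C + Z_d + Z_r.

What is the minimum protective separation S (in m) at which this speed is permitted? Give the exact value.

S_min = 16493/2000 m = 8.2465 m

T_s = v_R/a_R = (37/20)/(1/2) = 3.7000 s
robot covers v_R·T_r = 1.8500·0.0800 = 0.1480 m before braking
braking distance = 1.8500²/(2·0.5000) = 3.4225 m
human closes 1.2000·3.7800 = 4.5360 m
margins: 0.0800+0.0100+0.0500 = 0.1400 m
S_min ≈ 0.1480+3.4225+4.5360+0.1400  ⇒  S_min = 16493/2000 m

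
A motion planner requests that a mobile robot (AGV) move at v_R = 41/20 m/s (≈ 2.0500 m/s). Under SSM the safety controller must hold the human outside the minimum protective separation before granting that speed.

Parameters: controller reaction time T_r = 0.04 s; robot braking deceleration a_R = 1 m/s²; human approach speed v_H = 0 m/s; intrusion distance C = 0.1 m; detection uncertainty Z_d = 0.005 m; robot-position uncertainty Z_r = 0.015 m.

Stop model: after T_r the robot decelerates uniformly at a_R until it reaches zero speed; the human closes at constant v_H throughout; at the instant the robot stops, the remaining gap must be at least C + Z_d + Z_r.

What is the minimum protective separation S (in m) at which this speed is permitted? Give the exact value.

stop time T_s = (41/20)/1 = 2.0500 s
robot in T_r: 2.0500·0.0400 = 0.0820 m
robot under decel: 2.0500²/(2·1.0000) = 2.1012 m
human over T_r+T_s: 0.0000·(0.0400+2.0500) = 0.0000 m
C+Z_d+Z_r = 0.1000+0.0050+0.0150 = 0.1200 m
S_min ≈ 0.0820+2.1012+0.0000+0.1200  ⇒  S_min = 9213/4000 m

S_min = 9213/4000 m = 2.3032 m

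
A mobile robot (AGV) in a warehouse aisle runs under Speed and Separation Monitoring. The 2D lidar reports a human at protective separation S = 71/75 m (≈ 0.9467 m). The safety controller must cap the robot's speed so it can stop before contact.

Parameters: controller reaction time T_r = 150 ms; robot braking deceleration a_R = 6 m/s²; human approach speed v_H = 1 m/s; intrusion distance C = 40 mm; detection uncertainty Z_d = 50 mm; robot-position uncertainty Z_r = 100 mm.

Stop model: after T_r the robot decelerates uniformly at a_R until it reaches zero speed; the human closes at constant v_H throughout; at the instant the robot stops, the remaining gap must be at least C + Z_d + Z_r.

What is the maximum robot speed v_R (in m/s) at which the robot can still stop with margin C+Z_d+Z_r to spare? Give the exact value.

quadratic (1/12)·v² + (19/60)·v + (-91/150) = 0
  disc = (19/60)² − 4·(1/12)·(-91/150) = 121/400 ; √disc = 11/20
  v_R = (−(19/60) + 11/20) / (2·(1/12)) = 7/5 m/s
check:
stop time T_s = (7/5)/6 = 0.2333 s
robot in T_r: 1.4000·0.1500 = 0.2100 m
robot covers 1.4000·0.2333 − ½·6.0000·0.2333² = 0.1633 m while stopping
person approaches 1.0000·(0.1500+0.2333) = 0.3833 m
C+Z_d+Z_r = 0.0400+0.0500+0.1000 = 0.1900 m
sum ≈ 0.2100+0.1633+0.3833+0.1900 ≈ 0.9467 m = S ✓

v_R_max = 7/5 m/s = 1.4000 m/s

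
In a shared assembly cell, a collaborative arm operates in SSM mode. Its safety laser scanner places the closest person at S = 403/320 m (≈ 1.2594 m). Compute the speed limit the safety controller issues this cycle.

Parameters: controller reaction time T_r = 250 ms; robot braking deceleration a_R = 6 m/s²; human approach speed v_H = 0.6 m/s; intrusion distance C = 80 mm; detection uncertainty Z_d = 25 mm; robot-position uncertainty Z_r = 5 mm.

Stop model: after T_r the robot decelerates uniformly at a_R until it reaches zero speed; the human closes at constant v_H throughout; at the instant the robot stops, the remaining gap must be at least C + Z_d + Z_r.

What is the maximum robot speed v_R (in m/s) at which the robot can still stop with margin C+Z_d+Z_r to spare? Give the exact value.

v_R_max = 39/20 m/s = 1.9500 m/s

quadratic (1/12)·v² + (7/20)·v + (-1599/1600) = 0
  disc = (7/20)² − 4·(1/12)·(-1599/1600) = 729/1600 ; √disc = 27/40
  v_R = (−(7/20) + 27/40) / (2·(1/12)) = 39/20 m/s
check:
braking lasts T_s = (39/20)/6 = 0.3250 s
robot in T_r: 1.9500·0.2500 = 0.4875 m
robot under decel: 1.9500²/(2·6.0000) = 0.3169 m
human closes 0.6000·0.5750 = 0.3450 m
margins: 0.0800+0.0250+0.0050 = 0.1100 m
sum ≈ 0.4875+0.3169+0.3450+0.1100 ≈ 1.2594 m = S ✓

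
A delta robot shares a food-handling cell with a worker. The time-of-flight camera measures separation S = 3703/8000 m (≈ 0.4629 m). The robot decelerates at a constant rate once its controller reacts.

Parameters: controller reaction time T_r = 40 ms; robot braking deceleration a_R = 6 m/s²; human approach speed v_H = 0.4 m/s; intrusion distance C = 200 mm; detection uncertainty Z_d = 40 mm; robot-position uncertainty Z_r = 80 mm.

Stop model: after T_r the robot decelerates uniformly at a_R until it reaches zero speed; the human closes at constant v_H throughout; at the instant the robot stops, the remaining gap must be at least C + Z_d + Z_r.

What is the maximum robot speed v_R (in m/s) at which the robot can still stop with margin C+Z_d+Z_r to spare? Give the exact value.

v_R_max = 3/4 m/s = 0.7500 m/s

at the boundary: (1/12)·v² + (8/75)·v + (-203/1600) = 0
  disc = (8/75)² − 4·(1/12)·(-203/1600) = 19321/360000 ; √disc = 139/600
  v_R = (−(8/75) + 139/600) / (2·(1/12)) = 3/4 m/s
check:
stop time T_s = (3/4)/6 = 0.1250 s
reaction-phase robot travel = 0.7500·0.0400 = 0.0300 m
robot under decel: 0.7500²/(2·6.0000) = 0.0469 m
human closes 0.4000·0.1650 = 0.0660 m
residual clearance needed = 0.2000+0.0400+0.0800 = 0.3200 m
sum ≈ 0.0300+0.0469+0.0660+0.3200 ≈ 0.4629 m = S ✓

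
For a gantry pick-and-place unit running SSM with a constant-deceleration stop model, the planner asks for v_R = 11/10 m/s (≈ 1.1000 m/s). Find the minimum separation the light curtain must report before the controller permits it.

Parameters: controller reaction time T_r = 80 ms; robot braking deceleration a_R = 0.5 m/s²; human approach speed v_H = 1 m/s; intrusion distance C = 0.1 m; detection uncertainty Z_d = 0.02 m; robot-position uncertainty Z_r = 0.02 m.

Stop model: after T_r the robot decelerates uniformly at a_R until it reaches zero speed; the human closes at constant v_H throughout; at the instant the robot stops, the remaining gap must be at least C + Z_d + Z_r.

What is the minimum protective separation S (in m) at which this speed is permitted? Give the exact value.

braking lasts T_s = (11/10)/(1/2) = 2.2000 s
reaction-phase robot travel = 1.1000·0.0800 = 0.0880 m
robot under decel: 1.1000²/(2·0.5000) = 1.2100 m
person approaches 1.0000·(0.0800+2.2000) = 2.2800 m
residual clearance needed = 0.1000+0.0200+0.0200 = 0.1400 m
S_min ≈ 0.0880+1.2100+2.2800+0.1400  ⇒  S_min = 1859/500 m

S_min = 1859/500 m = 3.7180 m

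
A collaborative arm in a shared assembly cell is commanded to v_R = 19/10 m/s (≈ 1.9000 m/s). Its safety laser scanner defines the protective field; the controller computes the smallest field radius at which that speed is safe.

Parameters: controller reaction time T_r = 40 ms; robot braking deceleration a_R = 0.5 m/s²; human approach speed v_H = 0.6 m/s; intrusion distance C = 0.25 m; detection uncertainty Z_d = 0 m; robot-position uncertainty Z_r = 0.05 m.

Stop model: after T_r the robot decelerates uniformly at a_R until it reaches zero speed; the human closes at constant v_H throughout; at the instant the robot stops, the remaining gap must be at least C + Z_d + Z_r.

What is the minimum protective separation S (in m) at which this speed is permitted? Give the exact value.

S_min = 629/100 m = 6.2900 m

T_s = v_R/a_R = (19/10)/(1/2) = 3.8000 s
robot in T_r: 1.9000·0.0400 = 0.0760 m
robot under decel: 1.9000²/(2·0.5000) = 3.6100 m
person approaches 0.6000·(0.0400+3.8000) = 2.3040 m
C+Z_d+Z_r = 0.2500+0.0000+0.0500 = 0.3000 m
S_min ≈ 0.0760+3.6100+2.3040+0.3000  ⇒  S_min = 629/100 m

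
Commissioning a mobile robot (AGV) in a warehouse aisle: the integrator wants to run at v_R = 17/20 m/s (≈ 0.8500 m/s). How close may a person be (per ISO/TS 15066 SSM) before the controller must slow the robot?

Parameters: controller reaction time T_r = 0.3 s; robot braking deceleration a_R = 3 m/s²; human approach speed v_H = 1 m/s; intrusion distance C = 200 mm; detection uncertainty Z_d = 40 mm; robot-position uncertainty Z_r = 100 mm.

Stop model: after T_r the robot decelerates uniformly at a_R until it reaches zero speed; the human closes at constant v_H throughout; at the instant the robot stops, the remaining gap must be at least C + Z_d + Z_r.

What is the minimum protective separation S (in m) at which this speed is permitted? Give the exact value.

stop time T_s = (17/20)/3 = 0.2833 s
reaction-phase robot travel = 0.8500·0.3000 = 0.2550 m
braking distance = 0.8500²/(2·3.0000) = 0.1204 m
human closes 1.0000·0.5833 = 0.5833 m
C+Z_d+Z_r = 0.2000+0.0400+0.1000 = 0.3400 m
S_min ≈ 0.2550+0.1204+0.5833+0.3400  ⇒  S_min = 1039/800 m

S_min = 1039/800 m = 1.2988 m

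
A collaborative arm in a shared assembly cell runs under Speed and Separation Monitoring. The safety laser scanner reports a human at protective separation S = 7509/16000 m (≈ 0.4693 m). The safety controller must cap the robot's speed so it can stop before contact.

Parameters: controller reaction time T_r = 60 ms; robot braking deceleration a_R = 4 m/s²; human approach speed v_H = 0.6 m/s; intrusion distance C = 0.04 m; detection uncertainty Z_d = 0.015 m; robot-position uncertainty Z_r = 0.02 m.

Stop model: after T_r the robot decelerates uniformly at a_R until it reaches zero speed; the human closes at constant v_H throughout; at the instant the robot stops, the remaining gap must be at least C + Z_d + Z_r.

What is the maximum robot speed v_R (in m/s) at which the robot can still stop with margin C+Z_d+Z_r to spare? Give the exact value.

at the boundary: (1/8)·v² + (21/100)·v + (-5733/16000) = 0
  disc = (21/100)² − 4·(1/8)·(-5733/16000) = 35721/160000 ; √disc = 189/400
  v_R = (−(21/100) + 189/400) / (2·(1/8)) = 21/20 m/s
check:
stop time T_s = (21/20)/4 = 0.2625 s
robot covers v_R·T_r = 1.0500·0.0600 = 0.0630 m before braking
robot under decel: 1.0500²/(2·4.0000) = 0.1378 m
person approaches 0.6000·(0.0600+0.2625) = 0.1935 m
margins: 0.0400+0.0150+0.0200 = 0.0750 m
sum ≈ 0.0630+0.1378+0.1935+0.0750 ≈ 0.4693 m = S ✓

v_R_max = 21/20 m/s = 1.0500 m/s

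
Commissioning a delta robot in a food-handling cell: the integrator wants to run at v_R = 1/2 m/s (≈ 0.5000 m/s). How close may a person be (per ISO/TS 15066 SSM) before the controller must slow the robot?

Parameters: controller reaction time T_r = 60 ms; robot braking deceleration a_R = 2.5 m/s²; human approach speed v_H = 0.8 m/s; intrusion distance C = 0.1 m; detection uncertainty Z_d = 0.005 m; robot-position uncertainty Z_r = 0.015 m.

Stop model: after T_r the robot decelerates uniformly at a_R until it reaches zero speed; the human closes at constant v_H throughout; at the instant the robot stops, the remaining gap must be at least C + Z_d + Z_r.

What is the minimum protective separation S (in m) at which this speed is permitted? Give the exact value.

S_min = 51/125 m = 0.4080 m

braking lasts T_s = (1/2)/(5/2) = 0.2000 s
reaction-phase robot travel = 0.5000·0.0600 = 0.0300 m
robot covers 0.5000·0.2000 − ½·2.5000·0.2000² = 0.0500 m while stopping
person approaches 0.8000·(0.0600+0.2000) = 0.2080 m
residual clearance needed = 0.1000+0.0050+0.0150 = 0.1200 m
S_min ≈ 0.0300+0.0500+0.2080+0.1200  ⇒  S_min = 51/125 m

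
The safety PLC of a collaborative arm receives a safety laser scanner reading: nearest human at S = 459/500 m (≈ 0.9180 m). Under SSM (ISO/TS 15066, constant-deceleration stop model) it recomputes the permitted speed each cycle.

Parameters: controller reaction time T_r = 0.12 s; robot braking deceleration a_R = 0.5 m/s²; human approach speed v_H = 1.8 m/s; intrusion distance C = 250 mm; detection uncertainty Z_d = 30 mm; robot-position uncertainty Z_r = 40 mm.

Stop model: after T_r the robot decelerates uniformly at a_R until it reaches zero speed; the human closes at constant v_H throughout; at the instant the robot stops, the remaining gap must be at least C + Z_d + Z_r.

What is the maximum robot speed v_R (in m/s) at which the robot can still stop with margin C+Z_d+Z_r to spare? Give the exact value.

quadratic (1)·v² + (93/25)·v + (-191/500) = 0
  disc = (93/25)² − 4·(1)·(-191/500) = 9604/625 ; √disc = 98/25
  v_R = (−(93/25) + 98/25) / (2·(1)) = 1/10 m/s
check:
stop time T_s = (1/10)/(1/2) = 0.2000 s
robot covers v_R·T_r = 0.1000·0.1200 = 0.0120 m before braking
robot under decel: 0.1000²/(2·0.5000) = 0.0100 m
person approaches 1.8000·(0.1200+0.2000) = 0.5760 m
margins: 0.2500+0.0300+0.0400 = 0.3200 m
sum ≈ 0.0120+0.0100+0.5760+0.3200 ≈ 0.9180 m = S ✓

v_R_max = 1/10 m/s = 0.1000 m/s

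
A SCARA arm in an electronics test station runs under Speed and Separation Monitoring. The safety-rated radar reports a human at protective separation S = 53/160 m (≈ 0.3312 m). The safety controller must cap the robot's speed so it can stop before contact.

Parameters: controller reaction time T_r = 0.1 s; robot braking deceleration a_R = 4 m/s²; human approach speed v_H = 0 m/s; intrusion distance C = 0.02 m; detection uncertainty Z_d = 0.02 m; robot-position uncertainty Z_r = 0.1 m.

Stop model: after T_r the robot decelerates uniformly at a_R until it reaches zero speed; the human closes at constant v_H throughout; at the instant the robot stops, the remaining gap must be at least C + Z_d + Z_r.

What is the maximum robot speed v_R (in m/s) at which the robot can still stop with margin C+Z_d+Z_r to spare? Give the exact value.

quadratic (1/8)·v² + (1/10)·v + (-153/800) = 0
  disc = (1/10)² − 4·(1/8)·(-153/800) = 169/1600 ; √disc = 13/40
  v_R = (−(1/10) + 13/40) / (2·(1/8)) = 9/10 m/s
check:
T_s = v_R/a_R = (9/10)/4 = 0.2250 s
reaction-phase robot travel = 0.9000·0.1000 = 0.0900 m
robot covers 0.9000·0.2250 − ½·4.0000·0.2250² = 0.1013 m while stopping
person approaches 0.0000·(0.1000+0.2250) = 0.0000 m
residual clearance needed = 0.0200+0.0200+0.1000 = 0.1400 m
sum ≈ 0.0900+0.1013+0.0000+0.1400 ≈ 0.3312 m = S ✓

v_R_max = 9/10 m/s = 0.9000 m/s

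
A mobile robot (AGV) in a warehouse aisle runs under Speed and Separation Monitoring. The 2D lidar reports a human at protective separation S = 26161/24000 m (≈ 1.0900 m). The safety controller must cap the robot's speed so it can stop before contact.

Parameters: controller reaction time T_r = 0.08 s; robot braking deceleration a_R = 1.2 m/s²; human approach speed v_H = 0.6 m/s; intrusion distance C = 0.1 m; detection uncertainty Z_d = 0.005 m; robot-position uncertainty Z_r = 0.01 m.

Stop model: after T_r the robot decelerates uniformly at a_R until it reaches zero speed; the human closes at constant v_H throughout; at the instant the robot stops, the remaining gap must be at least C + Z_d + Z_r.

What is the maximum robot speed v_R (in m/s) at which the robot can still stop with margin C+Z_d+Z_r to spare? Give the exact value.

v_R_max = 19/20 m/s = 0.9500 m/s

collect terms ⇒ (5/12)·v_R² + (29/50)·v_R + (-22249/24000) = 0
  disc = (29/50)² − 4·(5/12)·(-22249/24000) = 677329/360000 ; √disc = 823/600
  v_R = (−(29/50) + 823/600) / (2·(5/12)) = 19/20 m/s
check:
T_s = v_R/a_R = (19/20)/(6/5) = 0.7917 s
robot in T_r: 0.9500·0.0800 = 0.0760 m
robot under decel: 0.9500²/(2·1.2000) = 0.3760 m
human over T_r+T_s: 0.6000·(0.0800+0.7917) = 0.5230 m
margins: 0.1000+0.0050+0.0100 = 0.1150 m
sum ≈ 0.0760+0.3760+0.5230+0.1150 ≈ 1.0900 m = S ✓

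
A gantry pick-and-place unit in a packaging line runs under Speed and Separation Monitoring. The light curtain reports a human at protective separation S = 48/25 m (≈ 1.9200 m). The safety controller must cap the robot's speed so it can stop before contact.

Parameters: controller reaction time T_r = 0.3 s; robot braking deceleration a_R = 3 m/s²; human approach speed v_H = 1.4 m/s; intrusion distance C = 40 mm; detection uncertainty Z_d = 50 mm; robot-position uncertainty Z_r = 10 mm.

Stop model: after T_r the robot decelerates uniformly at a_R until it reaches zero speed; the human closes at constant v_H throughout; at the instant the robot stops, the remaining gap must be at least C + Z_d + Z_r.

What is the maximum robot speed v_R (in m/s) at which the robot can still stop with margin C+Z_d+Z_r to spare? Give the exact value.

collect terms ⇒ (1/6)·v_R² + (23/30)·v_R + (-7/5) = 0
  disc = (23/30)² − 4·(1/6)·(-7/5) = 1369/900 ; √disc = 37/30
  v_R = (−(23/30) + 37/30) / (2·(1/6)) = 7/5 m/s
check:
stop time T_s = (7/5)/3 = 0.4667 s
reaction-phase robot travel = 1.4000·0.3000 = 0.4200 m
robot under decel: 1.4000²/(2·3.0000) = 0.3267 m
person approaches 1.4000·(0.3000+0.4667) = 1.0733 m
C+Z_d+Z_r = 0.0400+0.0500+0.0100 = 0.1000 m
sum ≈ 0.4200+0.3267+1.0733+0.1000 ≈ 1.9200 m = S ✓

v_R_max = 7/5 m/s = 1.4000 m/s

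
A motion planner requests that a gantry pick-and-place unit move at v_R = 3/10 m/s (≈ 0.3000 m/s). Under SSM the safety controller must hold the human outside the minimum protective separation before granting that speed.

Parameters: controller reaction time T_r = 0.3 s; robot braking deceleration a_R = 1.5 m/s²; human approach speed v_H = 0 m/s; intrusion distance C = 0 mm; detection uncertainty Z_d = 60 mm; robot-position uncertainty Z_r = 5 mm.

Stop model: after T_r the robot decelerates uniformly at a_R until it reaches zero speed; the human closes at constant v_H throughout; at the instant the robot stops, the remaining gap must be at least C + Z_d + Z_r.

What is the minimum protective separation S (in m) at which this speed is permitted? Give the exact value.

S_min = 37/200 m = 0.1850 m

T_s = v_R/a_R = (3/10)/(3/2) = 0.2000 s
reaction-phase robot travel = 0.3000·0.3000 = 0.0900 m
robot under decel: 0.3000²/(2·1.5000) = 0.0300 m
human closes 0.0000·0.5000 = 0.0000 m
margins: 0.0000+0.0600+0.0050 = 0.0650 m
S_min ≈ 0.0900+0.0300+0.0000+0.0650  ⇒  S_min = 37/200 m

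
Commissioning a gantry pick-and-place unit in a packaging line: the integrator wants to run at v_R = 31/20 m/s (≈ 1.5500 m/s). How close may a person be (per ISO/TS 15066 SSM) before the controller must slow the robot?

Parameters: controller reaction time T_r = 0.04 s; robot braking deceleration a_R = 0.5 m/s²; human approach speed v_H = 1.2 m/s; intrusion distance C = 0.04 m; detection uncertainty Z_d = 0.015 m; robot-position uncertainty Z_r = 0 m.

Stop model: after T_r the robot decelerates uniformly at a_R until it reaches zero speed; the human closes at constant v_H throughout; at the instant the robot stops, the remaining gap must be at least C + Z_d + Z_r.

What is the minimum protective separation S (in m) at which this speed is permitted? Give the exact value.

S_min = 503/80 m = 6.2875 m

stop time T_s = (31/20)/(1/2) = 3.1000 s
reaction-phase robot travel = 1.5500·0.0400 = 0.0620 m
robot under decel: 1.5500²/(2·0.5000) = 2.4025 m
human closes 1.2000·3.1400 = 3.7680 m
margins: 0.0400+0.0150+0.0000 = 0.0550 m
S_min ≈ 0.0620+2.4025+3.7680+0.0550  ⇒  S_min = 503/80 m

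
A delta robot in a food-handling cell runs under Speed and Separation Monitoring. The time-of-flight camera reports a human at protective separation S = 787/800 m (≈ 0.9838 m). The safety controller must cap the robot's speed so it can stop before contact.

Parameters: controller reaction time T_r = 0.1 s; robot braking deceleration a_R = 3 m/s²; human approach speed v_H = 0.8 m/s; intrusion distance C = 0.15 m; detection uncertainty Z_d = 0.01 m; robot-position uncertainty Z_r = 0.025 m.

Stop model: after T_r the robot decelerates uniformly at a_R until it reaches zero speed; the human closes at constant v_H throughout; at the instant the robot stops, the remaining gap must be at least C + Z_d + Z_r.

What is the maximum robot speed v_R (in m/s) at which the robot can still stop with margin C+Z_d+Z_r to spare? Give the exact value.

collect terms ⇒ (1/6)·v_R² + (11/30)·v_R + (-23/32) = 0
  disc = (11/30)² − 4·(1/6)·(-23/32) = 2209/3600 ; √disc = 47/60
  v_R = (−(11/30) + 47/60) / (2·(1/6)) = 5/4 m/s
check:
T_s = v_R/a_R = (5/4)/3 = 0.4167 s
reaction-phase robot travel = 1.2500·0.1000 = 0.1250 m
braking distance = 1.2500²/(2·3.0000) = 0.2604 m
person approaches 0.8000·(0.1000+0.4167) = 0.4133 m
residual clearance needed = 0.1500+0.0100+0.0250 = 0.1850 m
sum ≈ 0.1250+0.2604+0.4133+0.1850 ≈ 0.9838 m = S ✓

v_R_max = 5/4 m/s = 1.2500 m/s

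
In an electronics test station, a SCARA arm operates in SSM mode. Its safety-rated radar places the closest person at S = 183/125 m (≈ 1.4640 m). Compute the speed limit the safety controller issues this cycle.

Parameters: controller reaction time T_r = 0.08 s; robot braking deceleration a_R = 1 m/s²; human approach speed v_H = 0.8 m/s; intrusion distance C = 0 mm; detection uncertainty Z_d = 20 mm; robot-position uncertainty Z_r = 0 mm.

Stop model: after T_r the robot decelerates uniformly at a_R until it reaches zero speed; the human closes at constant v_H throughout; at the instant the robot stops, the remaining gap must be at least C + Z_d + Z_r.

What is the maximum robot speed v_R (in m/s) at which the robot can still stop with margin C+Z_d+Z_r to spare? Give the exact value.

collect terms ⇒ (1/2)·v_R² + (22/25)·v_R + (-69/50) = 0
  disc = (22/25)² − 4·(1/2)·(-69/50) = 2209/625 ; √disc = 47/25
  v_R = (−(22/25) + 47/25) / (2·(1/2)) = 1 m/s
check:
T_s = v_R/a_R = 1/1 = 1.0000 s
reaction-phase robot travel = 1.0000·0.0800 = 0.0800 m
robot under decel: 1.0000²/(2·1.0000) = 0.5000 m
person approaches 0.8000·(0.0800+1.0000) = 0.8640 m
residual clearance needed = 0.0000+0.0200+0.0000 = 0.0200 m
sum ≈ 0.0800+0.5000+0.8640+0.0200 ≈ 1.4640 m = S ✓

v_R_max = 1 m/s = 1.0000 m/s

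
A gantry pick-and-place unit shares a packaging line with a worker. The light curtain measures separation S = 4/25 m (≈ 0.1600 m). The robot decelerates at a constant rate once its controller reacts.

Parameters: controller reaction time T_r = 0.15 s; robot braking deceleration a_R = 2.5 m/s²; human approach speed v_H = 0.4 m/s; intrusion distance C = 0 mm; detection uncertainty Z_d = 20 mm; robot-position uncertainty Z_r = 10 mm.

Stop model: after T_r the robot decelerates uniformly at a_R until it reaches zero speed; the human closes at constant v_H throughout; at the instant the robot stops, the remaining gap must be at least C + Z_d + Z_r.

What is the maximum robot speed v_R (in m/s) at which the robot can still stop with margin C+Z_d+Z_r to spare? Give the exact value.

v_R_max = 1/5 m/s = 0.2000 m/s

at the boundary: (1/5)·v² + (31/100)·v + (-7/100) = 0
  disc = (31/100)² − 4·(1/5)·(-7/100) = 1521/10000 ; √disc = 39/100
  v_R = (−(31/100) + 39/100) / (2·(1/5)) = 1/5 m/s
check:
stop time T_s = (1/5)/(5/2) = 0.0800 s
robot covers v_R·T_r = 0.2000·0.1500 = 0.0300 m before braking
robot covers 0.2000·0.0800 − ½·2.5000·0.0800² = 0.0080 m while stopping
person approaches 0.4000·(0.1500+0.0800) = 0.0920 m
C+Z_d+Z_r = 0.0000+0.0200+0.0100 = 0.0300 m
sum ≈ 0.0300+0.0080+0.0920+0.0300 ≈ 0.1600 m = S ✓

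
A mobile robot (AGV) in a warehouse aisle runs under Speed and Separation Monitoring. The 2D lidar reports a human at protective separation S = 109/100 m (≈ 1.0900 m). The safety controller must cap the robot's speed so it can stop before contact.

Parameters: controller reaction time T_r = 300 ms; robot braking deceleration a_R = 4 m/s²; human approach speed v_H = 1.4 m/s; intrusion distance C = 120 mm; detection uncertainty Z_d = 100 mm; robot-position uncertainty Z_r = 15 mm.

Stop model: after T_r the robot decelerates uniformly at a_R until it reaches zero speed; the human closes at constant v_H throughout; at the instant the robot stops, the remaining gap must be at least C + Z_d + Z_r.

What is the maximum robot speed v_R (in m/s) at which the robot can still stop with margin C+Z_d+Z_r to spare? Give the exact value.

at the boundary: (1/8)·v² + (13/20)·v + (-87/200) = 0
  disc = (13/20)² − 4·(1/8)·(-87/200) = 16/25 ; √disc = 4/5
  v_R = (−(13/20) + 4/5) / (2·(1/8)) = 3/5 m/s
check:
braking lasts T_s = (3/5)/4 = 0.1500 s
reaction-phase robot travel = 0.6000·0.3000 = 0.1800 m
robot under decel: 0.6000²/(2·4.0000) = 0.0450 m
person approaches 1.4000·(0.3000+0.1500) = 0.6300 m
C+Z_d+Z_r = 0.1200+0.1000+0.0150 = 0.2350 m
sum ≈ 0.1800+0.0450+0.6300+0.2350 ≈ 1.0900 m = S ✓

v_R_max = 3/5 m/s = 0.6000 m/s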